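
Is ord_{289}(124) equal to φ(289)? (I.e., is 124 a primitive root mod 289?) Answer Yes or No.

φ(289) = φ(17^2) = 17·(17−1) = 272 = 2^4 · 17.
It suffices to check that the order of 124 is not a proper divisor of 272: compute 124^(272/q) for q ∈ {2, 17}.
124^136 ≡ 288 (mod 289)  [q = 2: ≢ 1 ✓]
124^16 ≡ 239 (mod 289)  [q = 17: ≢ 1 ✓]
Every test exponent gives a nontrivial residue, hence 124 generates the full group.

Yes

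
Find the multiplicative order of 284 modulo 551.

By Lagrange's theorem, ord_551(284) divides φ(551) = φ(19·29) = (19−1)·(29−1) = 18·28 = 504 = 2^3 · 3^2 · 7.
Divisors of 504: 1, 2, 3, 4, 6, 7, 8, 9, 12, 14, 18, 21, 24, 28, 36, 42, 56, 63, 72, 84, 126, 168, 252, 504.
Check 284^d mod 551 for each divisor in increasing order:
284^1 ≡ 284 (mod 551)
284^2 ≡ 210 (mod 551)
284^3 ≡ 132 (mod 551)
284^4 ≡ 20 (mod 551)
284^6 ≡ 343 (mod 551)
284^7 ≡ 436 (mod 551)
284^8 ≡ 400 (mod 551)
284^9 ≡ 94 (mod 551)
284^12 ≡ 286 (mod 551)
284^14 ≡ 1 (mod 551) ✓
Hence ord(284) = 14.

14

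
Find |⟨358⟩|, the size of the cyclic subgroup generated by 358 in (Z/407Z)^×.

90

By Lagrange's theorem, ord_407(358) divides φ(407) = φ(11·37) = (11−1)·(37−1) = 10·36 = 360 = 2^3 · 3^2 · 5.
Divisors of 360: 1, 2, 3, 4, 5, 6, 8, 9, 10, 12, 15, 18, 20, 24, 30, 36, 40, 45, 60, 72, 90, 120, 180, 360.
Evaluate successive powers at the divisors of 360:
358^1 ≡ 358 (mod 407)
358^2 ≡ 366 (mod 407)
358^3 ≡ 381 (mod 407)
358^4 ≡ 53 (mod 407)
358^5 ≡ 252 (mod 407)
358^6 ≡ 269 (mod 407)
358^8 ≡ 367 (mod 407)
358^9 ≡ 332 (mod 407)
358^10 ≡ 12 (mod 407)
358^12 ≡ 322 (mod 407)
358^15 ≡ 175 (mod 407)
358^18 ≡ 334 (mod 407)
358^20 ≡ 144 (mod 407)
358^24 ≡ 306 (mod 407)
358^30 ≡ 100 (mod 407)
358^36 ≡ 38 (mod 407)
358^40 ≡ 386 (mod 407)
358^45 ≡ 406 (mod 407)
358^60 ≡ 232 (mod 407)
358^72 ≡ 223 (mod 407)
358^90 ≡ 1 (mod 407) ✓
Hence ord(358) = 90.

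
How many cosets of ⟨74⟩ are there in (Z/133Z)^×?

12

Since 74 ∈ (Z/133Z)^×, its order divides φ(133) = φ(7·19) = (7−1)·(19−1) = 6·18 = 108 = 2^2 · 3^3.
Divisors of 108: 1, 2, 3, 4, 6, 9, 12, 18, 27, 36, 54, 108.
Evaluate successive powers at the divisors of 108:
74^1 ≡ 74
74^2 ≡ 23
74^3 ≡ 106
74^4 ≡ 130
74^6 ≡ 64
74^9 ≡ 1
The order of 74 is 9, so the subgroup it generates has 9 elements.
Index = |(Z/133Z)^×| / |⟨74⟩| = 108 / 9 = 12.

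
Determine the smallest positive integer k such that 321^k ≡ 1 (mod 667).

By Lagrange's theorem, ord_667(321) divides φ(667) = φ(23·29) = (23−1)·(29−1) = 22·28 = 616 = 2^3 · 7 · 11.
Divisors of 616: 1, 2, 4, 7, 8, 11, 14, 22, 28, 44, 56, 77, 88, 154, 308, 616.
Test each divisor d:
321^1 ≡ 321
321^2 ≡ 323
321^4 ≡ 277
321^7 ≡ 505
321^8 ≡ 24
321^11 ≡ 482
321^14 ≡ 231
321^22 ≡ 208
321^28 ≡ 1
Hence ord(321) = 28.

28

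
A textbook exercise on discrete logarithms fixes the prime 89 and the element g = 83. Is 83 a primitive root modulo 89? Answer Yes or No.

Yes

φ(89) = 89 − 1 = 88 = 2^3 · 11.
It suffices to check that the order of 83 is not a proper divisor of 88: compute 83^(88/q) for q ∈ {2, 11}.
83^44 ≡ 88 (mod 89)  [q = 2: ≢ 1 ✓]
83^8 ≡ 8 (mod 89)  [q = 11: ≢ 1 ✓]
None equal 1, so ord_89(83) = 88: 83 is a primitive root.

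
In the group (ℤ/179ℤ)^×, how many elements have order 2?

1

φ(179) = 179 − 1 = 178 = 2 · 89.
In a cyclic group of order 178, there are φ(d) elements of order d for each divisor d of 178, and zero for non-divisors.
2 | 178, and φ(2) = 2 − 1 = 1.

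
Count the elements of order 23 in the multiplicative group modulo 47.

22

φ(47) = 47 − 1 = 46 = 2 · 23.
In a cyclic group of order 46, there are φ(d) elements of order d for each divisor d of 46, and zero for non-divisors.
23 | 46, and φ(23) = 23 − 1 = 22.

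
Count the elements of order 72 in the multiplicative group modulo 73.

24

φ(73) = 73 − 1 = 72 = 2^3 · 3^2.
Since (Z/73Z)^× is cyclic of order 72, the number of elements of order d is φ(d) when d | 72 and 0 otherwise.
72 = 2^3 · 3^2 divides 72, and φ(72) = 24.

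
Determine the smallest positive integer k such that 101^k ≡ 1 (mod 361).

171

Since 101 ∈ (Z/361Z)^×, its order divides φ(361) = φ(19^2) = 19·(19−1) = 342 = 2 · 3^2 · 19.
Divisors of 342: 1, 2, 3, 6, 9, 18, 19, 38, 57, 114, 171, 342.
Compute 101^d (mod 361) for the divisors d until we hit 1:
101^1 ≡ 101
101^2 ≡ 93
101^3 ≡ 7
101^6 ≡ 49
101^9 ≡ 343
101^18 ≡ 324
101^19 ≡ 234
101^38 ≡ 245
101^57 ≡ 292
101^114 ≡ 68
101^171 ≡ 1
Therefore the multiplicative order of 101 modulo 361 is 171.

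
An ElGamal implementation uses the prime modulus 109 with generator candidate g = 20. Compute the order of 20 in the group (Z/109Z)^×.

ord(20) | φ(109) = 109 − 1 = 108 = 2^2 · 3^3.
Divisors of 108: 1, 2, 3, 4, 6, 9, 12, 18, 27, 36, 54, 108.
Test each divisor d:
20^1 ≡ 20
20^2 ≡ 73
20^3 ≡ 43
20^4 ≡ 97
20^6 ≡ 105
20^9 ≡ 46
20^12 ≡ 16
20^18 ≡ 45
20^27 ≡ 108
20^36 ≡ 63
20^54 ≡ 1
The smallest such exponent is 54, so the order of 20 is 54.

54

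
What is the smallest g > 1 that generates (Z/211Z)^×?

2

φ(211) = 211 − 1 = 210 = 2 · 3 · 5 · 7.
Test candidates g = 2, 3, … against the prime factors q ∈ {2, 3, 5, 7} of φ(211): g is a generator iff g^(210/q) ≢ 1 for every such q.
g = 2: 2^105 ≡ 210; 2^70 ≡ 196; 2^42 ≡ 107; 2^30 ≡ 171 — none is 1, so 2 is a primitive root.
The smallest primitive root modulo 211 is 2.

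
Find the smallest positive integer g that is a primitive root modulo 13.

φ(13) = 13 − 1 = 12 = 2^2 · 3.
g is a primitive root iff g^(12/q) ≢ 1 (mod 13) for each prime q ∈ {2, 3}.
g = 2: 2^6 ≡ 12; 2^4 ≡ 3 — none is 1, so 2 is a primitive root.
So 2 is the smallest generator of (Z/13Z)^×.

2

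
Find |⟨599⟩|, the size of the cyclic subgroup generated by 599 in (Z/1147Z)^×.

45

By Lagrange's theorem, ord_1147(599) divides φ(1147) = φ(31·37) = (31−1)·(37−1) = 30·36 = 1080 = 2^3 · 3^3 · 5.
Divisors of 1080: 1, 2, 3, 4, 5, 6, 8, 9, 10, 12, 15, 18, 20, 24, 27, 30, 36, 40, 45, 54, 60, 72, 90, 108, 120, 135, 180, 216, 270, 360, 540, 1080.
Test each divisor d:
599^1 ≡ 599
599^2 ≡ 937
599^3 ≡ 380
599^4 ≡ 514
599^5 ≡ 490
599^6 ≡ 1025
599^8 ≡ 386
599^9 ≡ 667
599^10 ≡ 377
599^12 ≡ 1120
599^15 ≡ 63
599^18 ≡ 1000
599^20 ≡ 1048
599^24 ≡ 729
599^27 ≡ 593
599^30 ≡ 528
599^36 ≡ 963
599^40 ≡ 625
599^45 ≡ 1
So ord_1147(599) = 45.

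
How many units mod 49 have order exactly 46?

0

φ(49) = φ(7^2) = 7·(7−1) = 42 = 2 · 3 · 7.
(Z/49Z)^× is cyclic (|G| = 42); a cyclic group of order m has exactly φ(d) elements of each order d | m, and none otherwise.
46 does not divide 42, so no element of (Z/49Z)^× has order 46.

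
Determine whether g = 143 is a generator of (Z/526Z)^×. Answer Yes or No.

φ(526) = φ(2)·φ(263) = 1·262 = 262 = 2 · 131.
Test 143^(262/q) mod 526 for each prime factor q of 262:
143^131 ≡ 1 (mod 526)  [q = 2: ≡ 1 ✗]
143^2 ≡ 461 (mod 526)  [q = 131: ≢ 1 ✓]
143^131 ≡ 1 shows ord(143) | 131, strictly less than φ(526); not a primitive root.

No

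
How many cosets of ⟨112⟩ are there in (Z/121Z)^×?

11

The order of 112 must divide φ(121) = φ(11^2) = 11·(11−1) = 110 = 2 · 5 · 11.
Divisors of 110: 1, 2, 5, 10, 11, 22, 55, 110.
Evaluate successive powers at the divisors of 110:
112^1 ≡ 112 (mod 121)
112^2 ≡ 81 (mod 121)
112^5 ≡ 120 (mod 121)
112^10 ≡ 1 (mod 121) ✓
So ord_121(112) = 10, hence |⟨112⟩| = 10.
[(Z/121Z)^× : ⟨112⟩] = 110/10 = 11.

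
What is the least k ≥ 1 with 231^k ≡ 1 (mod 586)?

The order of 231 must divide φ(586) = φ(2)·φ(293) = 1·292 = 292 = 2^2 · 73.
Divisors of 292: 1, 2, 4, 73, 146, 292.
Test each divisor d:
231^1 ≡ 231
231^2 ≡ 35
231^4 ≡ 53
231^73 ≡ 431
231^146 ≡ 585
231^292 ≡ 1
The smallest such exponent is 292, so the order of 231 is 292.

292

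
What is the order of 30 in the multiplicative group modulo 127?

63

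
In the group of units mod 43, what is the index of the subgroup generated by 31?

2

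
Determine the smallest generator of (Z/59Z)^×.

2

φ(59) = 59 − 1 = 58 = 2 · 29.
g is a primitive root iff g^(58/q) ≢ 1 (mod 59) for each prime q ∈ {2, 29}.
g = 2: 2^29 ≡ 58; 2^2 ≡ 4 — none is 1, so 2 is a primitive root.
The smallest primitive root modulo 59 is 2.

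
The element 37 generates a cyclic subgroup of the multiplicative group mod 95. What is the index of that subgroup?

18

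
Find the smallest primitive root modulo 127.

3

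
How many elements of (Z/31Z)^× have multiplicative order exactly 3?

φ(31) = 31 − 1 = 30 = 2 · 3 · 5.
Since (Z/31Z)^× is cyclic of order 30, the number of elements of order d is φ(d) when d | 30 and 0 otherwise.
3 | 30, and φ(3) = 3 − 1 = 2.

2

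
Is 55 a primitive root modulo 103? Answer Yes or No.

No

φ(103) = 103 − 1 = 102 = 2 · 3 · 17.
It suffices to check that the order of 55 is not a proper divisor of 102: compute 55^(102/q) for q ∈ {2, 3, 17}.
55^51 ≡ 1 (mod 103)  [q = 2: ≡ 1 ✗]
55^34 ≡ 46 (mod 103)  [q = 3: ≢ 1 ✓]
55^6 ≡ 76 (mod 103)  [q = 17: ≢ 1 ✓]
The check at q = 2 fails, so 55 generates a proper subgroup.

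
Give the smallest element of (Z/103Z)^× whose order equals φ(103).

5

φ(103) = 103 − 1 = 102 = 2 · 3 · 17.
g is a primitive root iff g^(102/q) ≢ 1 (mod 103) for each prime q ∈ {2, 3, 17}.
g = 2: 2^51 ≡ 1 — hits 1, so not a primitive root.
g = 3: 3^51 ≡ 102; 3^34 ≡ 1 — hits 1, so not a primitive root.
g = 4: 4^51 ≡ 1 — hits 1, so not a primitive root.
g = 5: 5^51 ≡ 102; 5^34 ≡ 56; 5^6 ≡ 72 — none is 1, so 5 is a primitive root.
The smallest primitive root modulo 103 is 5.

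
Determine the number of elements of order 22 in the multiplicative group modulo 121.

φ(121) = φ(11^2) = 11·(11−1) = 110 = 2 · 5 · 11.
(Z/121Z)^× is cyclic (|G| = 110); a cyclic group of order m has exactly φ(d) elements of each order d | m, and none otherwise.
22 = 2 · 11 divides 110, and φ(22) = 10.

10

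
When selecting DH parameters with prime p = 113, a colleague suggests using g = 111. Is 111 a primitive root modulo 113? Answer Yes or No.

No

φ(113) = 113 − 1 = 112 = 2^4 · 7.
An element g generates (Z/113Z)^× iff g^(112/q) ≢ 1 (mod 113) for each prime q ∈ {2, 7}.
111^56 ≡ 1 (mod 113)  [q = 2: ≡ 1 ✗]
111^16 ≡ 109 (mod 113)  [q = 7: ≢ 1 ✓]
The check at q = 2 fails, so 111 generates a proper subgroup.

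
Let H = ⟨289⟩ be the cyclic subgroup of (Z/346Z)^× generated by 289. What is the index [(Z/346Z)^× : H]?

By Lagrange's theorem, ord_346(289) divides φ(346) = φ(2)·φ(173) = 1·172 = 172 = 2^2 · 43.
Divisors of 172: 1, 2, 4, 43, 86, 172.
Compute 289^d (mod 346) for the divisors d until we hit 1:
289^1 ≡ 289
289^2 ≡ 135
289^4 ≡ 233
289^43 ≡ 345
289^86 ≡ 1
So ord_346(289) = 86, hence |⟨289⟩| = 86.
Index = |(Z/346Z)^×| / |⟨289⟩| = 172 / 86 = 2.

2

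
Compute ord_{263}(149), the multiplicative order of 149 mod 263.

131

The order of 149 must divide φ(263) = 263 − 1 = 262 = 2 · 131.
Divisors of 262: 1, 2, 131, 262.
Compute 149^d (mod 263) for the divisors d until we hit 1:
149^1 ≡ 149
149^2 ≡ 109
149^131 ≡ 1
Hence ord(149) = 131.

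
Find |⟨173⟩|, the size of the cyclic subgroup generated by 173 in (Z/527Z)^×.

By Lagrange's theorem, ord_527(173) divides φ(527) = φ(17·31) = (17−1)·(31−1) = 16·30 = 480 = 2^5 · 3 · 5.
Divisors of 480: 1, 2, 3, 4, 5, 6, 8, 10, 12, 15, 16, 20, 24, 30, 32, 40, 48, 60, 80, 96, 120, 160, 240, 480.
Test each divisor d:
173^1 ≡ 173 (mod 527)
173^2 ≡ 417 (mod 527)
173^3 ≡ 469 (mod 527)
173^4 ≡ 506 (mod 527)
173^5 ≡ 56 (mod 527)
173^6 ≡ 202 (mod 527)
173^8 ≡ 441 (mod 527)
173^10 ≡ 501 (mod 527)
173^12 ≡ 225 (mod 527)
173^15 ≡ 125 (mod 527)
173^16 ≡ 18 (mod 527)
173^20 ≡ 149 (mod 527)
173^24 ≡ 33 (mod 527)
173^30 ≡ 342 (mod 527)
173^32 ≡ 324 (mod 527)
173^40 ≡ 67 (mod 527)
173^48 ≡ 35 (mod 527)
173^60 ≡ 497 (mod 527)
173^80 ≡ 273 (mod 527)
173^96 ≡ 171 (mod 527)
173^120 ≡ 373 (mod 527)
173^160 ≡ 222 (mod 527)
173^240 ≡ 1 (mod 527) ✓
The smallest such exponent is 240, so the order of 173 is 240.

240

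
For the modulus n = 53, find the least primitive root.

2

φ(53) = 53 − 1 = 52 = 2^2 · 13.
Test candidates g = 2, 3, … against the prime factors q ∈ {2, 13} of φ(53): g is a generator iff g^(52/q) ≢ 1 for every such q.
g = 2: 2^26 ≡ 52; 2^4 ≡ 16 — none is 1, so 2 is a primitive root.
So 2 is the smallest generator of (Z/53Z)^×.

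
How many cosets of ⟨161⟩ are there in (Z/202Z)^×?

5

ord(161) | φ(202) = φ(2)·φ(101) = 1·100 = 100 = 2^2 · 5^2.
Divisors of 100: 1, 2, 4, 5, 10, 20, 25, 50, 100.
Test each divisor d:
161^1 ≡ 161 (mod 202)
161^2 ≡ 65 (mod 202)
161^4 ≡ 185 (mod 202)
161^5 ≡ 91 (mod 202)
161^10 ≡ 201 (mod 202)
161^20 ≡ 1 (mod 202) ✓
The order of 161 is 20, so the subgroup it generates has 20 elements.
[(Z/202Z)^× : ⟨161⟩] = 100/20 = 5.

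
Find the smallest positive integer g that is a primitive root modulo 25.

2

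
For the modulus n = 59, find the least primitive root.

2

φ(59) = 59 − 1 = 58 = 2 · 29.
g is a primitive root iff g^(58/q) ≢ 1 (mod 59) for each prime q ∈ {2, 29}.
g = 2: 2^29 ≡ 58; 2^2 ≡ 4 — none is 1, so 2 is a primitive root.
So 2 is the smallest generator of (Z/59Z)^×.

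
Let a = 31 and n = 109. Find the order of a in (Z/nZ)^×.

By Lagrange's theorem, ord_109(31) divides φ(109) = 109 − 1 = 108 = 2^2 · 3^3.
Divisors of 108: 1, 2, 3, 4, 6, 9, 12, 18, 27, 36, 54, 108.
Test each divisor d:
31^1 ≡ 31 (mod 109)
31^2 ≡ 89 (mod 109)
31^3 ≡ 34 (mod 109)
31^4 ≡ 73 (mod 109)
31^6 ≡ 66 (mod 109)
31^9 ≡ 64 (mod 109)
31^12 ≡ 105 (mod 109)
31^18 ≡ 63 (mod 109)
31^27 ≡ 108 (mod 109)
31^36 ≡ 45 (mod 109)
31^54 ≡ 1 (mod 109) ✓
The smallest such exponent is 54, so the order of 31 is 54.

54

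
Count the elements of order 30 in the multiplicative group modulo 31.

8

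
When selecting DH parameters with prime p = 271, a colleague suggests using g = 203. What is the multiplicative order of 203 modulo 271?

270

The order of 203 must divide φ(271) = 271 − 1 = 270 = 2 · 3^3 · 5.
Divisors of 270: 1, 2, 3, 5, 6, 9, 10, 15, 18, 27, 30, 45, 54, 90, 135, 270.
Check 203^d mod 271 for each divisor in increasing order:
203^1 ≡ 203
203^2 ≡ 17
203^3 ≡ 199
203^5 ≡ 131
203^6 ≡ 35
203^9 ≡ 190
203^10 ≡ 88
203^15 ≡ 146
203^18 ≡ 57
203^27 ≡ 261
203^30 ≡ 178
203^45 ≡ 243
203^54 ≡ 100
203^90 ≡ 242
203^135 ≡ 270
203^270 ≡ 1
So ord_271(203) = 270.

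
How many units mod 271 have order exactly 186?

φ(271) = 271 − 1 = 270 = 2 · 3^3 · 5.
Since (Z/271Z)^× is cyclic of order 270, the number of elements of order d is φ(d) when d | 270 and 0 otherwise.
Since 186 ∤ 270, the count is 0.

0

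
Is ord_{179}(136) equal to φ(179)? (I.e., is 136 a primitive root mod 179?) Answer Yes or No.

Yes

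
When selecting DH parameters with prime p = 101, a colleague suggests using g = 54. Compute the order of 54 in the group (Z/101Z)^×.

25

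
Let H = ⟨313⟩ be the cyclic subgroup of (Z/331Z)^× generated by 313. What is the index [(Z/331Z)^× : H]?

6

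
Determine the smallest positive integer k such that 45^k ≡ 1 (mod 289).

The order of 45 must divide φ(289) = φ(17^2) = 17·(17−1) = 272 = 2^4 · 17.
Divisors of 272: 1, 2, 4, 8, 16, 17, 34, 68, 136, 272.
Evaluate successive powers at the divisors of 272:
45^1 ≡ 45 (mod 289)
45^2 ≡ 2 (mod 289)
45^4 ≡ 4 (mod 289)
45^8 ≡ 16 (mod 289)
45^16 ≡ 256 (mod 289)
45^17 ≡ 249 (mod 289)
45^34 ≡ 155 (mod 289)
45^68 ≡ 38 (mod 289)
45^136 ≡ 288 (mod 289)
45^272 ≡ 1 (mod 289) ✓
The smallest such exponent is 272, so the order of 45 is 272.

272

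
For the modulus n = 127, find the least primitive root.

φ(127) = 127 − 1 = 126 = 2 · 3^2 · 7.
Test candidates g = 2, 3, … against the prime factors q ∈ {2, 3, 7} of φ(127): g is a generator iff g^(126/q) ≢ 1 for every such q.
g = 2: 2^63 ≡ 1 — hits 1, so not a primitive root.
g = 3: 3^63 ≡ 126; 3^42 ≡ 107; 3^18 ≡ 4 — none is 1, so 3 is a primitive root.
The smallest primitive root modulo 127 is 3.

3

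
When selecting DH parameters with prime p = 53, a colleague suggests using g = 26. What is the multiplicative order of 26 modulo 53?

By Lagrange's theorem, ord_53(26) divides φ(53) = 53 − 1 = 52 = 2^2 · 13.
Divisors of 52: 1, 2, 4, 13, 26, 52.
Compute 26^d (mod 53) for the divisors d until we hit 1:
26^1 ≡ 26
26^2 ≡ 40
26^4 ≡ 10
26^13 ≡ 30
26^26 ≡ 52
26^52 ≡ 1
Therefore the multiplicative order of 26 modulo 53 is 52.

52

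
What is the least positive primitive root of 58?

3

φ(58) = φ(2)·φ(29) = 1·28 = 28 = 2^2 · 7.
g is a primitive root iff g^(28/q) ≢ 1 (mod 58) for each prime q ∈ {2, 7}.
g = 2: gcd(2, 58) = 2 > 1, not a unit — skip.
g = 3: 3^14 ≡ 57; 3^4 ≡ 23 — none is 1, so 3 is a primitive root.
So 3 is the smallest generator of (Z/58Z)^×.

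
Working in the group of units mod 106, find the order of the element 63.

The order of 63 must divide φ(106) = φ(2)·φ(53) = 1·52 = 52 = 2^2 · 13.
Divisors of 52: 1, 2, 4, 13, 26, 52.
Check 63^d mod 106 for each divisor in increasing order:
63^1 ≡ 63 (mod 106)
63^2 ≡ 47 (mod 106)
63^4 ≡ 89 (mod 106)
63^13 ≡ 1 (mod 106) ✓
Hence ord(63) = 13.

13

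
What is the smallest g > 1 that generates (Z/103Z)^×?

5

φ(103) = 103 − 1 = 102 = 2 · 3 · 17.
Test candidates g = 2, 3, … against the prime factors q ∈ {2, 3, 17} of φ(103): g is a generator iff g^(102/q) ≢ 1 for every such q.
g = 2: 2^51 ≡ 1 — hits 1, so not a primitive root.
g = 3: 3^51 ≡ 102; 3^34 ≡ 1 — hits 1, so not a primitive root.
g = 4: 4^51 ≡ 1 — hits 1, so not a primitive root.
g = 5: 5^51 ≡ 102; 5^34 ≡ 56; 5^6 ≡ 72 — none is 1, so 5 is a primitive root.
Hence the least primitive root of 103 is 5.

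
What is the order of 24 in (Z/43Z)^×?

ord(24) | φ(43) = 43 − 1 = 42 = 2 · 3 · 7.
Divisors of 42: 1, 2, 3, 6, 7, 14, 21, 42.
Test each divisor d:
24^1 ≡ 24 (mod 43)
24^2 ≡ 17 (mod 43)
24^3 ≡ 21 (mod 43)
24^6 ≡ 11 (mod 43)
24^7 ≡ 6 (mod 43)
24^14 ≡ 36 (mod 43)
24^21 ≡ 1 (mod 43) ✓
So ord_43(24) = 21.

21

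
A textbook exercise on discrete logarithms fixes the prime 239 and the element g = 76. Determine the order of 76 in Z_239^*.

34

By Lagrange's theorem, ord_239(76) divides φ(239) = 239 − 1 = 238 = 2 · 7 · 17.
Divisors of 238: 1, 2, 7, 14, 17, 34, 119, 238.
Compute 76^d (mod 239) for the divisors d until we hit 1:
76^1 ≡ 76 (mod 239)
76^2 ≡ 40 (mod 239)
76^7 ≡ 111 (mod 239)
76^14 ≡ 132 (mod 239)
76^17 ≡ 238 (mod 239)
76^34 ≡ 1 (mod 239) ✓
So ord_239(76) = 34.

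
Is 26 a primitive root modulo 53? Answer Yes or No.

Yes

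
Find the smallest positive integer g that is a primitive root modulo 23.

φ(23) = 23 − 1 = 22 = 2 · 11.
Test candidates g = 2, 3, … against the prime factors q ∈ {2, 11} of φ(23): g is a generator iff g^(22/q) ≢ 1 for every such q.
g = 2: 2^11 ≡ 1 — hits 1, so not a primitive root.
g = 3: 3^11 ≡ 1 — hits 1, so not a primitive root.
g = 4: 4^11 ≡ 1 — hits 1, so not a primitive root.
g = 5: 5^11 ≡ 22; 5^2 ≡ 2 — none is 1, so 5 is a primitive root.
The smallest primitive root modulo 23 is 5.

5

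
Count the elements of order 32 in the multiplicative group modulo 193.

16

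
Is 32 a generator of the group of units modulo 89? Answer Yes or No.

No

φ(89) = 89 − 1 = 88 = 2^3 · 11.
32 is a primitive root mod 89 iff 32^(φ(89)/q) ≢ 1 for every prime q | φ(89), i.e. q ∈ {2, 11}.
32^44 ≡ 1 (mod 89)  [q = 2: ≡ 1 ✗]
32^8 ≡ 39 (mod 89)  [q = 11: ≢ 1 ✓]
Since 32^44 ≡ 1, the order of 32 divides 44 < 88, so 32 is not a primitive root.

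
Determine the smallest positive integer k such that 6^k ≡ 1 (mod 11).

10

By Lagrange's theorem, ord_11(6) divides φ(11) = 11 − 1 = 10 = 2 · 5.
Divisors of 10: 1, 2, 5, 10.
Check 6^d mod 11 for each divisor in increasing order:
6^1 ≡ 6
6^2 ≡ 3
6^5 ≡ 10
6^10 ≡ 1
Hence ord(6) = 10.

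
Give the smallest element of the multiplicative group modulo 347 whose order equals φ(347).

2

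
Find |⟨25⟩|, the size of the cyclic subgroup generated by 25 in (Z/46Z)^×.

The order of 25 must divide φ(46) = φ(2)·φ(23) = 1·22 = 22 = 2 · 11.
Divisors of 22: 1, 2, 11, 22.
Check 25^d mod 46 for each divisor in increasing order:
25^1 ≡ 25 (mod 46)
25^2 ≡ 27 (mod 46)
25^11 ≡ 1 (mod 46) ✓
So ord_46(25) = 11.

11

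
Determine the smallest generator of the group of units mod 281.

3

φ(281) = 281 − 1 = 280 = 2^3 · 5 · 7.
Test candidates g = 2, 3, … against the prime factors q ∈ {2, 5, 7} of φ(281): g is a generator iff g^(280/q) ≢ 1 for every such q.
g = 2: 2^140 ≡ 1 — hits 1, so not a primitive root.
g = 3: 3^140 ≡ 280; 3^56 ≡ 86; 3^40 ≡ 249 — none is 1, so 3 is a primitive root.
The smallest primitive root modulo 281 is 3.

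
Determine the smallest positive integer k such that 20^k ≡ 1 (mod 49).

The order of 20 must divide φ(49) = φ(7^2) = 7·(7−1) = 42 = 2 · 3 · 7.
Divisors of 42: 1, 2, 3, 6, 7, 14, 21, 42.
Test each divisor d:
20^1 ≡ 20 (mod 49)
20^2 ≡ 8 (mod 49)
20^3 ≡ 13 (mod 49)
20^6 ≡ 22 (mod 49)
20^7 ≡ 48 (mod 49)
20^14 ≡ 1 (mod 49) ✓
So ord_49(20) = 14.

14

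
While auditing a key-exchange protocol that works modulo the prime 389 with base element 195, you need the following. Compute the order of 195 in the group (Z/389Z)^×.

388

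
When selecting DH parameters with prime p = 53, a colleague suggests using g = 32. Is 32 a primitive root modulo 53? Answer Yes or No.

Yes

φ(53) = 53 − 1 = 52 = 2^2 · 13.
Test 32^(52/q) mod 53 for each prime factor q of 52:
32^26 ≡ 52 (mod 53)  [q = 2: ≢ 1 ✓]
32^4 ≡ 24 (mod 53)  [q = 13: ≢ 1 ✓]
Every test exponent gives a nontrivial residue, hence 32 generates the full group.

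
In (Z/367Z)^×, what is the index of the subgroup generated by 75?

ord(75) | φ(367) = 367 − 1 = 366 = 2 · 3 · 61.
Divisors of 366: 1, 2, 3, 6, 61, 122, 183, 366.
Check 75^d mod 367 for each divisor in increasing order:
75^1 ≡ 75 (mod 367)
75^2 ≡ 120 (mod 367)
75^3 ≡ 192 (mod 367)
75^6 ≡ 164 (mod 367)
75^61 ≡ 366 (mod 367)
75^122 ≡ 1 (mod 367) ✓
The order of 75 is 122, so the subgroup it generates has 122 elements.
Index = |(Z/367Z)^×| / |⟨75⟩| = 366 / 122 = 3.

3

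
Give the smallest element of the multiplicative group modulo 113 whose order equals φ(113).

3

φ(113) = 113 − 1 = 112 = 2^4 · 7.
Test candidates g = 2, 3, … against the prime factors q ∈ {2, 7} of φ(113): g is a generator iff g^(112/q) ≢ 1 for every such q.
g = 2: 2^56 ≡ 1 — hits 1, so not a primitive root.
g = 3: 3^56 ≡ 112; 3^16 ≡ 49 — none is 1, so 3 is a primitive root.
So 3 is the smallest generator of (Z/113Z)^×.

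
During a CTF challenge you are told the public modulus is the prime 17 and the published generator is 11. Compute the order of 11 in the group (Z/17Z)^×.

16

Since 11 ∈ (Z/17Z)^×, its order divides φ(17) = 17 − 1 = 16 = 2^4.
Divisors of 16: 1, 2, 4, 8, 16.
Check 11^d mod 17 for each divisor in increasing order:
11^1 ≡ 11
11^2 ≡ 2
11^4 ≡ 4
11^8 ≡ 16
11^16 ≡ 1
Hence ord(11) = 16.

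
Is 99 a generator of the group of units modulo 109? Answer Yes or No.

Yes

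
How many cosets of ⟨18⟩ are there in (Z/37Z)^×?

1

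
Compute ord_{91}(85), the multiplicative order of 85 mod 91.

12

By Lagrange's theorem, ord_91(85) divides φ(91) = φ(7·13) = (7−1)·(13−1) = 6·12 = 72 = 2^3 · 3^2.
Divisors of 72: 1, 2, 3, 4, 6, 8, 9, 12, 18, 24, 36, 72.
Test each divisor d:
85^1 ≡ 85 (mod 91)
85^2 ≡ 36 (mod 91)
85^3 ≡ 57 (mod 91)
85^4 ≡ 22 (mod 91)
85^6 ≡ 64 (mod 91)
85^8 ≡ 29 (mod 91)
85^9 ≡ 8 (mod 91)
85^12 ≡ 1 (mod 91) ✓
So ord_91(85) = 12.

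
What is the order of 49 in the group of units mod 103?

ord(49) | φ(103) = 103 − 1 = 102 = 2 · 3 · 17.
Divisors of 102: 1, 2, 3, 6, 17, 34, 51, 102.
Check 49^d mod 103 for each divisor in increasing order:
49^1 ≡ 49
49^2 ≡ 32
49^3 ≡ 23
49^6 ≡ 14
49^17 ≡ 56
49^34 ≡ 46
49^51 ≡ 1
So ord_103(49) = 51.

51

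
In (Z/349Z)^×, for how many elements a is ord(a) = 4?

φ(349) = 349 − 1 = 348 = 2^2 · 3 · 29.
Since (Z/349Z)^× is cyclic of order 348, the number of elements of order d is φ(d) when d | 348 and 0 otherwise.
4 = 2^2 divides 348, and φ(4) = 2.

2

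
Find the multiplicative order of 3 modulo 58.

28

ord(3) | φ(58) = φ(2)·φ(29) = 1·28 = 28 = 2^2 · 7.
Divisors of 28: 1, 2, 4, 7, 14, 28.
Check 3^d mod 58 for each divisor in increasing order:
3^1 ≡ 3 (mod 58)
3^2 ≡ 9 (mod 58)
3^4 ≡ 23 (mod 58)
3^7 ≡ 41 (mod 58)
3^14 ≡ 57 (mod 58)
3^28 ≡ 1 (mod 58) ✓
Hence ord(3) = 28.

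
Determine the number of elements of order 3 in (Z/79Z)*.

φ(79) = 79 − 1 = 78 = 2 · 3 · 13.
(Z/79Z)^× is cyclic (|G| = 78); a cyclic group of order m has exactly φ(d) elements of each order d | m, and none otherwise.
3 | 78, and φ(3) = 3 − 1 = 2.

2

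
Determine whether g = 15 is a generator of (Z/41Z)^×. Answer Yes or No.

Yes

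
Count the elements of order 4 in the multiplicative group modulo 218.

φ(218) = φ(2)·φ(109) = 1·108 = 108 = 2^2 · 3^3.
(Z/218Z)^× is cyclic (|G| = 108); a cyclic group of order m has exactly φ(d) elements of each order d | m, and none otherwise.
4 = 2^2 divides 108, and φ(4) = 2.

2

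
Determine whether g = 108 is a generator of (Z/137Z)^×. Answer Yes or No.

Yes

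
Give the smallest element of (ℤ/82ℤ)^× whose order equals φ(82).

7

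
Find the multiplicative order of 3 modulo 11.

The order of 3 must divide φ(11) = 11 − 1 = 10 = 2 · 5.
Divisors of 10: 1, 2, 5, 10.
Check 3^d mod 11 for each divisor in increasing order:
3^1 ≡ 3
3^2 ≡ 9
3^5 ≡ 1
Hence ord(3) = 5.

5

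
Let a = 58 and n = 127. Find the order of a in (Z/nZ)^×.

126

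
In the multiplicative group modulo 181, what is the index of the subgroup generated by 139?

18

Since 139 ∈ (Z/181Z)^×, its order divides φ(181) = 181 − 1 = 180 = 2^2 · 3^2 · 5.
Divisors of 180: 1, 2, 3, 4, 5, 6, 9, 10, 12, 15, 18, 20, 30, 36, 45, 60, 90, 180.
Evaluate successive powers at the divisors of 180:
139^1 ≡ 139 (mod 181)
139^2 ≡ 135 (mod 181)
139^3 ≡ 122 (mod 181)
139^4 ≡ 125 (mod 181)
139^5 ≡ 180 (mod 181)
139^6 ≡ 42 (mod 181)
139^9 ≡ 56 (mod 181)
139^10 ≡ 1 (mod 181) ✓
The order of 139 is 10, so the subgroup it generates has 10 elements.
[(Z/181Z)^× : ⟨139⟩] = 180/10 = 18.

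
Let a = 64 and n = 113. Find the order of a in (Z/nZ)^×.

14

The order of 64 must divide φ(113) = 113 − 1 = 112 = 2^4 · 7.
Divisors of 112: 1, 2, 4, 7, 8, 14, 16, 28, 56, 112.
Check 64^d mod 113 for each divisor in increasing order:
64^1 ≡ 64 (mod 113)
64^2 ≡ 28 (mod 113)
64^4 ≡ 106 (mod 113)
64^7 ≡ 112 (mod 113)
64^8 ≡ 49 (mod 113)
64^14 ≡ 1 (mod 113) ✓
Therefore the multiplicative order of 64 modulo 113 is 14.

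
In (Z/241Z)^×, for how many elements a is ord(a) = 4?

2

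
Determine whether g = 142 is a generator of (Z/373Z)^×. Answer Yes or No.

No

φ(373) = 373 − 1 = 372 = 2^2 · 3 · 31.
An element g generates (Z/373Z)^× iff g^(372/q) ≢ 1 (mod 373) for each prime q ∈ {2, 3, 31}.
142^186 ≡ 372 (mod 373)  [q = 2: ≢ 1 ✓]
142^124 ≡ 1 (mod 373)  [q = 3: ≡ 1 ✗]
142^12 ≡ 213 (mod 373)  [q = 31: ≢ 1 ✓]
The check at q = 3 fails, so 142 generates a proper subgroup.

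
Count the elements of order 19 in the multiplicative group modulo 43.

φ(43) = 43 − 1 = 42 = 2 · 3 · 7.
(Z/43Z)^× is cyclic (|G| = 42); a cyclic group of order m has exactly φ(d) elements of each order d | m, and none otherwise.
Since 19 ∤ 42, the count is 0.

0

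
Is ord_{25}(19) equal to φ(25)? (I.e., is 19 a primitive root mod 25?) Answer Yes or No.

No

φ(25) = φ(5^2) = 5·(5−1) = 20 = 2^2 · 5.
19 is a primitive root mod 25 iff 19^(φ(25)/q) ≢ 1 for every prime q | φ(25), i.e. q ∈ {2, 5}.
19^10 ≡ 1 (mod 25)  [q = 2: ≡ 1 ✗]
19^4 ≡ 21 (mod 25)  [q = 5: ≢ 1 ✓]
19^10 ≡ 1 shows ord(19) | 10, strictly less than φ(25); not a primitive root.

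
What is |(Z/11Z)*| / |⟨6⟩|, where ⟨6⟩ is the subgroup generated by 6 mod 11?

The order of 6 must divide φ(11) = 11 − 1 = 10 = 2 · 5.
Divisors of 10: 1, 2, 5, 10.
Evaluate successive powers at the divisors of 10:
6^1 ≡ 6 (mod 11)
6^2 ≡ 3 (mod 11)
6^5 ≡ 10 (mod 11)
6^10 ≡ 1 (mod 11) ✓
Thus |⟨6⟩| = ord(6) = 10.
[(Z/11Z)^× : ⟨6⟩] = 10/10 = 1.

1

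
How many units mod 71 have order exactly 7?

φ(71) = 71 − 1 = 70 = 2 · 5 · 7.
(Z/71Z)^× is cyclic (|G| = 70); a cyclic group of order m has exactly φ(d) elements of each order d | m, and none otherwise.
7 | 70, and φ(7) = 7 − 1 = 6.

6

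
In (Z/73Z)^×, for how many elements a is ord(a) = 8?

φ(73) = 73 − 1 = 72 = 2^3 · 3^2.
In a cyclic group of order 72, there are φ(d) elements of order d for each divisor d of 72, and zero for non-divisors.
8 = 2^3 divides 72, and φ(8) = 4.

4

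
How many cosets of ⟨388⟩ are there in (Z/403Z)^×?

The order of 388 must divide φ(403) = φ(13·31) = (13−1)·(31−1) = 12·30 = 360 = 2^3 · 3^2 · 5.
Divisors of 360: 1, 2, 3, 4, 5, 6, 8, 9, 10, 12, 15, 18, 20, 24, 30, 36, 40, 45, 60, 72, 90, 120, 180, 360.
Check 388^d mod 403 for each divisor in increasing order:
388^1 ≡ 388 (mod 403)
388^2 ≡ 225 (mod 403)
388^3 ≡ 252 (mod 403)
388^4 ≡ 250 (mod 403)
388^5 ≡ 280 (mod 403)
388^6 ≡ 233 (mod 403)
388^8 ≡ 35 (mod 403)
388^9 ≡ 281 (mod 403)
388^10 ≡ 218 (mod 403)
388^12 ≡ 287 (mod 403)
388^15 ≡ 187 (mod 403)
388^18 ≡ 376 (mod 403)
388^20 ≡ 373 (mod 403)
388^24 ≡ 157 (mod 403)
388^30 ≡ 311 (mod 403)
388^36 ≡ 326 (mod 403)
388^40 ≡ 94 (mod 403)
388^45 ≡ 125 (mod 403)
388^60 ≡ 1 (mod 403) ✓
The order of 388 is 60, so the subgroup it generates has 60 elements.
The index is φ(403) / ord(388) = 360 / 60 = 6.

6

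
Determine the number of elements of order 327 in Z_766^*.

φ(766) = φ(2)·φ(383) = 1·382 = 382 = 2 · 191.
(Z/766Z)^× is cyclic (|G| = 382); a cyclic group of order m has exactly φ(d) elements of each order d | m, and none otherwise.
327 does not divide 382, so no element of (Z/766Z)^× has order 327.

0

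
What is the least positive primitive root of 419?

φ(419) = 419 − 1 = 418 = 2 · 11 · 19.
g is a primitive root iff g^(418/q) ≢ 1 (mod 419) for each prime q ∈ {2, 11, 19}.
g = 2: 2^209 ≡ 418; 2^38 ≡ 334; 2^22 ≡ 114 — none is 1, so 2 is a primitive root.
Hence the least primitive root of 419 is 2.

2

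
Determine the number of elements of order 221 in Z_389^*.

0

φ(389) = 389 − 1 = 388 = 2^2 · 97.
(Z/389Z)^× is cyclic (|G| = 388); a cyclic group of order m has exactly φ(d) elements of each order d | m, and none otherwise.
Since 221 ∤ 388, the count is 0.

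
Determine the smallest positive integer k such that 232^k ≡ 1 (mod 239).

119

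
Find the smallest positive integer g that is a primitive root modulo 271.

6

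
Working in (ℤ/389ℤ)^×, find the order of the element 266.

ord(266) | φ(389) = 389 − 1 = 388 = 2^2 · 97.
Divisors of 388: 1, 2, 4, 97, 194, 388.
Compute 266^d (mod 389) for the divisors d until we hit 1:
266^1 ≡ 266 (mod 389)
266^2 ≡ 347 (mod 389)
266^4 ≡ 208 (mod 389)
266^97 ≡ 274 (mod 389)
266^194 ≡ 388 (mod 389)
266^388 ≡ 1 (mod 389) ✓
The smallest such exponent is 388, so the order of 266 is 388.

388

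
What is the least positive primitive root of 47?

φ(47) = 47 − 1 = 46 = 2 · 23.
Test candidates g = 2, 3, … against the prime factors q ∈ {2, 23} of φ(47): g is a generator iff g^(46/q) ≢ 1 for every such q.
g = 2: 2^23 ≡ 1 — hits 1, so not a primitive root.
g = 3: 3^23 ≡ 1 — hits 1, so not a primitive root.
g = 4: 4^23 ≡ 1 — hits 1, so not a primitive root.
g = 5: 5^23 ≡ 46; 5^2 ≡ 25 — none is 1, so 5 is a primitive root.
So 5 is the smallest generator of (Z/47Z)^×.

5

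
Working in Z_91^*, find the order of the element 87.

By Lagrange's theorem, ord_91(87) divides φ(91) = φ(7·13) = (7−1)·(13−1) = 6·12 = 72 = 2^3 · 3^2.
Divisors of 72: 1, 2, 3, 4, 6, 8, 9, 12, 18, 24, 36, 72.
Evaluate successive powers at the divisors of 72:
87^1 ≡ 87 (mod 91)
87^2 ≡ 16 (mod 91)
87^3 ≡ 27 (mod 91)
87^4 ≡ 74 (mod 91)
87^6 ≡ 1 (mod 91) ✓
So ord_91(87) = 6.

6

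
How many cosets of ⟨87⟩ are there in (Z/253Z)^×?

10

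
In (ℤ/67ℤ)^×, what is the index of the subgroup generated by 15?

6

ord(15) | φ(67) = 67 − 1 = 66 = 2 · 3 · 11.
Divisors of 66: 1, 2, 3, 6, 11, 22, 33, 66.
Test each divisor d:
15^1 ≡ 15 (mod 67)
15^2 ≡ 24 (mod 67)
15^3 ≡ 25 (mod 67)
15^6 ≡ 22 (mod 67)
15^11 ≡ 1 (mod 67) ✓
So ord_67(15) = 11, hence |⟨15⟩| = 11.
The index is φ(67) / ord(15) = 66 / 11 = 6.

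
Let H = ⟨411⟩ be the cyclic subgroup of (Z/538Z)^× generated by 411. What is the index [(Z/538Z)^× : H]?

4

By Lagrange's theorem, ord_538(411) divides φ(538) = φ(2)·φ(269) = 1·268 = 268 = 2^2 · 67.
Divisors of 268: 1, 2, 4, 67, 134, 268.
Check 411^d mod 538 for each divisor in increasing order:
411^1 ≡ 411
411^2 ≡ 527
411^4 ≡ 121
411^67 ≡ 1
The order of 411 is 67, so the subgroup it generates has 67 elements.
The index is φ(538) / ord(411) = 268 / 67 = 4.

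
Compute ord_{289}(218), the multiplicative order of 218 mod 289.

272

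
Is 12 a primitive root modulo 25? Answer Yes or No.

φ(25) = φ(5^2) = 5·(5−1) = 20 = 2^2 · 5.
12 is a primitive root mod 25 iff 12^(φ(25)/q) ≢ 1 for every prime q | φ(25), i.e. q ∈ {2, 5}.
12^10 ≡ 24 (mod 25)  [q = 2: ≢ 1 ✓]
12^4 ≡ 11 (mod 25)  [q = 5: ≢ 1 ✓]
All checks pass, so 12 has order 20 and is a primitive root modulo 25.

Yes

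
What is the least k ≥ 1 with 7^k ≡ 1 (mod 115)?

By Lagrange's theorem, ord_115(7) divides φ(115) = φ(5·23) = (5−1)·(23−1) = 4·22 = 88 = 2^3 · 11.
Divisors of 88: 1, 2, 4, 8, 11, 22, 44, 88.
Check 7^d mod 115 for each divisor in increasing order:
7^1 ≡ 7 (mod 115)
7^2 ≡ 49 (mod 115)
7^4 ≡ 101 (mod 115)
7^8 ≡ 81 (mod 115)
7^11 ≡ 68 (mod 115)
7^22 ≡ 24 (mod 115)
7^44 ≡ 1 (mod 115) ✓
So ord_115(7) = 44.

44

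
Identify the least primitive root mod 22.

7

φ(22) = φ(2)·φ(11) = 1·10 = 10 = 2 · 5.
g is a primitive root iff g^(10/q) ≢ 1 (mod 22) for each prime q ∈ {2, 5}.
g = 2: gcd(2, 22) = 2 > 1, not a unit — skip.
g = 3: 3^5 ≡ 1 — hits 1, so not a primitive root.
g = 4: gcd(4, 22) = 2 > 1, not a unit — skip.
g = 5: 5^5 ≡ 1 — hits 1, so not a primitive root.
g = 6: gcd(6, 22) = 2 > 1, not a unit — skip.
g = 7: 7^5 ≡ 21; 7^2 ≡ 5 — none is 1, so 7 is a primitive root.
The smallest primitive root modulo 22 is 7.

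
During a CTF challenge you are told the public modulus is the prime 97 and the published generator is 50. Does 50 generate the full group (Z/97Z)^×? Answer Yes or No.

No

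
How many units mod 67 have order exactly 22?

φ(67) = 67 − 1 = 66 = 2 · 3 · 11.
In a cyclic group of order 66, there are φ(d) elements of order d for each divisor d of 66, and zero for non-divisors.
22 = 2 · 11 divides 66, and φ(22) = 10.

10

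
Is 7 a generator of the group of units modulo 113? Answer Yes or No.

φ(113) = 113 − 1 = 112 = 2^4 · 7.
Test 7^(112/q) mod 113 for each prime factor q of 112:
7^56 ≡ 1 (mod 113)  [q = 2: ≡ 1 ✗]
7^16 ≡ 49 (mod 113)  [q = 7: ≢ 1 ✓]
7^56 ≡ 1 shows ord(7) | 56, strictly less than φ(113); not a primitive root.

No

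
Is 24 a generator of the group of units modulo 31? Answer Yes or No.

Yes

φ(31) = 31 − 1 = 30 = 2 · 3 · 5.
Test 24^(30/q) mod 31 for each prime factor q of 30:
24^15 ≡ 30 (mod 31)  [q = 2: ≢ 1 ✓]
24^10 ≡ 25 (mod 31)  [q = 3: ≢ 1 ✓]
24^6 ≡ 4 (mod 31)  [q = 5: ≢ 1 ✓]
Every test exponent gives a nontrivial residue, hence 24 generates the full group.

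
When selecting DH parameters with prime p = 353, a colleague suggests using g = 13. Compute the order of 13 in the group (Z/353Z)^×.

352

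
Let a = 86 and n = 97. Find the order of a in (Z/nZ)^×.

By Lagrange's theorem, ord_97(86) divides φ(97) = 97 − 1 = 96 = 2^5 · 3.
Divisors of 96: 1, 2, 3, 4, 6, 8, 12, 16, 24, 32, 48, 96.
Evaluate successive powers at the divisors of 96:
86^1 ≡ 86 (mod 97)
86^2 ≡ 24 (mod 97)
86^3 ≡ 27 (mod 97)
86^4 ≡ 91 (mod 97)
86^6 ≡ 50 (mod 97)
86^8 ≡ 36 (mod 97)
86^12 ≡ 75 (mod 97)
86^16 ≡ 35 (mod 97)
86^24 ≡ 96 (mod 97)
86^32 ≡ 61 (mod 97)
86^48 ≡ 1 (mod 97) ✓
Hence ord(86) = 48.

48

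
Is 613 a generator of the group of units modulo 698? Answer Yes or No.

No

φ(698) = φ(2)·φ(349) = 1·348 = 348 = 2^2 · 3 · 29.
An element g generates (Z/698Z)^× iff g^(348/q) ≢ 1 (mod 698) for each prime q ∈ {2, 3, 29}.
613^174 ≡ 1 (mod 698)  [q = 2: ≡ 1 ✗]
613^116 ≡ 471 (mod 698)  [q = 3: ≢ 1 ✓]
613^12 ≡ 671 (mod 698)  [q = 29: ≢ 1 ✓]
The check at q = 2 fails, so 613 generates a proper subgroup.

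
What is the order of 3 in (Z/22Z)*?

By Lagrange's theorem, ord_22(3) divides φ(22) = φ(2)·φ(11) = 1·10 = 10 = 2 · 5.
Divisors of 10: 1, 2, 5, 10.
Evaluate successive powers at the divisors of 10:
3^1 ≡ 3
3^2 ≡ 9
3^5 ≡ 1
Therefore the multiplicative order of 3 modulo 22 is 5.

5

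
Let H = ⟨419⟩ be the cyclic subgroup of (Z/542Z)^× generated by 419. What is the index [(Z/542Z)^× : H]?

6

Since 419 ∈ (Z/542Z)^×, its order divides φ(542) = φ(2)·φ(271) = 1·270 = 270 = 2 · 3^3 · 5.
Divisors of 270: 1, 2, 3, 5, 6, 9, 10, 15, 18, 27, 30, 45, 54, 90, 135, 270.
Compute 419^d (mod 542) for the divisors d until we hit 1:
419^1 ≡ 419 (mod 542)
419^2 ≡ 495 (mod 542)
419^3 ≡ 361 (mod 542)
419^5 ≡ 377 (mod 542)
419^6 ≡ 241 (mod 542)
419^9 ≡ 281 (mod 542)
419^10 ≡ 125 (mod 542)
419^15 ≡ 513 (mod 542)
419^18 ≡ 371 (mod 542)
419^27 ≡ 187 (mod 542)
419^30 ≡ 299 (mod 542)
419^45 ≡ 1 (mod 542) ✓
Thus |⟨419⟩| = ord(419) = 45.
The index is φ(542) / ord(419) = 270 / 45 = 6.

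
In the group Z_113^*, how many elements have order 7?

6

φ(113) = 113 − 1 = 112 = 2^4 · 7.
Since (Z/113Z)^× is cyclic of order 112, the number of elements of order d is φ(d) when d | 112 and 0 otherwise.
7 | 112, and φ(7) = 7 − 1 = 6.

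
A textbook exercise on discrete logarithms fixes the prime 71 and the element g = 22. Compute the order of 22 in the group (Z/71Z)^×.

70

ord(22) | φ(71) = 71 − 1 = 70 = 2 · 5 · 7.
Divisors of 70: 1, 2, 5, 7, 10, 14, 35, 70.
Test each divisor d:
22^1 ≡ 22
22^2 ≡ 58
22^5 ≡ 26
22^7 ≡ 17
22^10 ≡ 37
22^14 ≡ 5
22^35 ≡ 70
22^70 ≡ 1
So ord_71(22) = 70.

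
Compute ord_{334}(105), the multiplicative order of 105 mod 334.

By Lagrange's theorem, ord_334(105) divides φ(334) = φ(2)·φ(167) = 1·166 = 166 = 2 · 83.
Divisors of 166: 1, 2, 83, 166.
Check 105^d mod 334 for each divisor in increasing order:
105^1 ≡ 105 (mod 334)
105^2 ≡ 3 (mod 334)
105^83 ≡ 333 (mod 334)
105^166 ≡ 1 (mod 334) ✓
Hence ord(105) = 166.

166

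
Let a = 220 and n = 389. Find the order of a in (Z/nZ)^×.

194

The order of 220 must divide φ(389) = 389 − 1 = 388 = 2^2 · 97.
Divisors of 388: 1, 2, 4, 97, 194, 388.
Compute 220^d (mod 389) for the divisors d until we hit 1:
220^1 ≡ 220 (mod 389)
220^2 ≡ 164 (mod 389)
220^4 ≡ 55 (mod 389)
220^97 ≡ 388 (mod 389)
220^194 ≡ 1 (mod 389) ✓
So ord_389(220) = 194.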